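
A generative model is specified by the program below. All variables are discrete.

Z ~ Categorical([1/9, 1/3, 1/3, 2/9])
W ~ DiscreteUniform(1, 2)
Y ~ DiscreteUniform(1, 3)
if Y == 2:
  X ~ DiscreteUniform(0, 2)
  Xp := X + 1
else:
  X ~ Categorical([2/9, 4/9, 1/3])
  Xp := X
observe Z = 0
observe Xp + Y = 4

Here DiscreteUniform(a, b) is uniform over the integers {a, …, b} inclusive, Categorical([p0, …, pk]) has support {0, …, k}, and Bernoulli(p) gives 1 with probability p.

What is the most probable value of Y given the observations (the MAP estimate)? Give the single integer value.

Enumerate traces; 4 have nonzero weight after conditioning:
  (Z=0, W=1, Y=2, X=1) weight 1/162
  (Z=0, W=1, Y=3, X=1) weight 2/243
  (Z=0, W=2, Y=2, X=1) weight 1/162
  (Z=0, W=2, Y=3, X=1) weight 2/243
Group by Y:
  weight(Y=2) = 1/81
  weight(Y=3) = 4/243
Total weight = 1/81 + 4/243 = 7/243
P(Y=2 | obs) = 1/81 / 7/243 = 3/7
P(Y=3 | obs) = 4/243 / 7/243 = 4/7
argmax = 3

argmax_v P(Y = v | obs) = 3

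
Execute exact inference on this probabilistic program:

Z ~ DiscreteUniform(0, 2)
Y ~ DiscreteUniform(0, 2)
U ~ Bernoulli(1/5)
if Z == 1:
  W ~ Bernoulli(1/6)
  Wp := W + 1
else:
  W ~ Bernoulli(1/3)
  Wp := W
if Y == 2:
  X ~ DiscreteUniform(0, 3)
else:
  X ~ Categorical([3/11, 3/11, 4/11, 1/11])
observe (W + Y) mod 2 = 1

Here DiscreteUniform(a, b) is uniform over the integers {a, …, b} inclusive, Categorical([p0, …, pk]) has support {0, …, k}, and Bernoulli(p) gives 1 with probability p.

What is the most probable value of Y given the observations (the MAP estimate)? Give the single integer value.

Enumerate traces; 72 have nonzero weight after conditioning:
  (Z=0, Y=0, U=0, W=1, X=0) weight 4/495
  (Z=0, Y=0, U=0, W=1, X=1) weight 4/495
  (Z=0, Y=0, U=0, W=1, X=2) weight 16/1485
  (Z=0, Y=0, U=0, W=1, X=3) weight 4/1485
  (Z=0, Y=0, U=1, W=1, X=0) weight 1/495
  (Z=0, Y=0, U=1, W=1, X=1) weight 1/495
  (Z=0, Y=0, U=1, W=1, X=2) weight 4/1485
  (Z=0, Y=0, U=1, W=1, X=3) weight 1/1485
  (Z=0, Y=1, U=0, W=0, X=0) weight 8/495
  (Z=0, Y=2, U=0, W=1, X=0) weight 1/135
  … 62 more
Group by Y:
  weight(Y=0) = 5/54
  weight(Y=1) = 13/54
  weight(Y=2) = 5/54
Total weight = 5/54 + 13/54 + 5/54 = 23/54
P(Y=0 | obs) = 5/54 / 23/54 = 5/23
P(Y=1 | obs) = 13/54 / 23/54 = 13/23
P(Y=2 | obs) = 5/54 / 23/54 = 5/23
argmax = 1

argmax_v P(Y = v | obs) = 1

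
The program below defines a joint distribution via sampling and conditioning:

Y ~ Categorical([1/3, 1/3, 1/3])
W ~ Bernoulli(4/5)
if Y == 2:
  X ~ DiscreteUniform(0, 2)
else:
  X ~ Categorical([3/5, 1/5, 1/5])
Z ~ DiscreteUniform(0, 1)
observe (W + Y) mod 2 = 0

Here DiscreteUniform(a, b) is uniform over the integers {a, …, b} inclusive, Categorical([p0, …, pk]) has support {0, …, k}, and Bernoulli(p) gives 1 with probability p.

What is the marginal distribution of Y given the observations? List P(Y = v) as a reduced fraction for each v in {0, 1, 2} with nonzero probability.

Enumerate traces; 18 have nonzero weight after conditioning:
  (Y=0, W=0, X=0, Z=0) weight 1/50
  (Y=0, W=0, X=0, Z=1) weight 1/50
  (Y=0, W=0, X=1, Z=0) weight 1/150
  (Y=0, W=0, X=1, Z=1) weight 1/150
  (Y=0, W=0, X=2, Z=0) weight 1/150
  (Y=0, W=0, X=2, Z=1) weight 1/150
  (Y=1, W=1, X=0, Z=0) weight 2/25
  (Y=1, W=1, X=0, Z=1) weight 2/25
  (Y=2, W=0, X=0, Z=0) weight 1/90
  … 9 more
Group by Y:
  weight(Y=0) = 1/15
  weight(Y=1) = 4/15
  weight(Y=2) = 1/15
Total weight = 1/15 + 4/15 + 1/15 = 2/5
P(Y=0 | obs) = 1/15 / 2/5 = 1/6
P(Y=1 | obs) = 4/15 / 2/5 = 2/3
P(Y=2 | obs) = 1/15 / 2/5 = 1/6

P(Y=0) = 1/6, P(Y=1) = 2/3, P(Y=2) = 1/6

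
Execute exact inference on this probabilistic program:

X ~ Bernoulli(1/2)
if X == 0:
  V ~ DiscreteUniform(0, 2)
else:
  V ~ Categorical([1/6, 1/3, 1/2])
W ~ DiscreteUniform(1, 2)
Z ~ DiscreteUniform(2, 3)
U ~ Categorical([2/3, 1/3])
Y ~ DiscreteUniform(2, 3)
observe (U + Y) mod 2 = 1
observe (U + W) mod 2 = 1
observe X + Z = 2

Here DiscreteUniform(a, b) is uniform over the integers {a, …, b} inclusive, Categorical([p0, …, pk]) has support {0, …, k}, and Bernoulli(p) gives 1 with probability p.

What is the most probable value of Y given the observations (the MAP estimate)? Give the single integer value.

argmax_v P(Y = v | obs) = 3

Enumerate traces; 6 have nonzero weight after conditioning:
  (X=0, V=0, W=1, Z=2, U=0, Y=3) weight 1/72
  (X=0, V=0, W=2, Z=2, U=1, Y=2) weight 1/144
  (X=0, V=1, W=1, Z=2, U=0, Y=3) weight 1/72
  (X=0, V=1, W=2, Z=2, U=1, Y=2) weight 1/144
  (X=0, V=2, W=1, Z=2, U=0, Y=3) weight 1/72
  (X=0, V=2, W=2, Z=2, U=1, Y=2) weight 1/144
Group by Y:
  weight(Y=2) = 1/48
  weight(Y=3) = 1/24
Total weight = 1/48 + 1/24 = 1/16
P(Y=2 | obs) = 1/48 / 1/16 = 1/3
P(Y=3 | obs) = 1/24 / 1/16 = 2/3
argmax = 3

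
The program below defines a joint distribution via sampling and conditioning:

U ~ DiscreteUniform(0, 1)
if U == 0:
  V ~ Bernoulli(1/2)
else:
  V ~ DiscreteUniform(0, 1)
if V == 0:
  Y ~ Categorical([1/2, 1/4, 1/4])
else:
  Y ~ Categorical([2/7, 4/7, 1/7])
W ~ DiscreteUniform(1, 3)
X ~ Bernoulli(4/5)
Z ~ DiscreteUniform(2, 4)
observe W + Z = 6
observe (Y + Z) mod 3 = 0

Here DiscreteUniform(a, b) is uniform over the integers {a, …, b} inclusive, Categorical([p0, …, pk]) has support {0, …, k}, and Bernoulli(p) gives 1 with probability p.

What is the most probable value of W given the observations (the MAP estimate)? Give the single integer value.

argmax_v P(W = v | obs) = 3

Enumerate traces; 16 have nonzero weight after conditioning:
  (U=0, V=0, Y=0, W=3, X=0, Z=3) weight 1/360
  (U=0, V=0, Y=0, W=3, X=1, Z=3) weight 1/90
  (U=0, V=0, Y=2, W=2, X=0, Z=4) weight 1/720
  (U=0, V=0, Y=2, W=2, X=1, Z=4) weight 1/180
  (U=0, V=1, Y=0, W=3, X=0, Z=3) weight 1/630
  (U=0, V=1, Y=0, W=3, X=1, Z=3) weight 2/315
  (U=0, V=1, Y=2, W=2, X=0, Z=4) weight 1/1260
  (U=0, V=1, Y=2, W=2, X=1, Z=4) weight 1/315
  … 8 more
Group by W:
  weight(W=2) = 11/504
  weight(W=3) = 11/252
Total weight = 11/504 + 11/252 = 11/168
P(W=2 | obs) = 11/504 / 11/168 = 1/3
P(W=3 | obs) = 11/252 / 11/168 = 2/3
argmax = 3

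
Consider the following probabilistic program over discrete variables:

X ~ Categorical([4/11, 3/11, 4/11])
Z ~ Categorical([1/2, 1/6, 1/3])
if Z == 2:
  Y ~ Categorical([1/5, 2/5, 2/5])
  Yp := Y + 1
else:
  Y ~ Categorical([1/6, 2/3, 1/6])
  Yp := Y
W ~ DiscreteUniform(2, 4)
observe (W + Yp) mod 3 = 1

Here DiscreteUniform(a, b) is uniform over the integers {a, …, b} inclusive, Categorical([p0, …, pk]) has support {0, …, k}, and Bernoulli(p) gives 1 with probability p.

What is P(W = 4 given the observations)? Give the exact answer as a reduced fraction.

Enumerate traces; 27 have nonzero weight after conditioning:
  (X=0, Z=0, Y=0, W=4) weight 1/99
  (X=0, Z=0, Y=1, W=3) weight 4/99
  (X=0, Z=0, Y=2, W=2) weight 1/99
  (X=0, Z=1, Y=0, W=4) weight 1/297
  (X=0, Z=1, Y=1, W=3) weight 4/297
  (X=0, Z=1, Y=2, W=2) weight 1/297
  (X=0, Z=2, Y=0, W=3) weight 4/495
  (X=0, Z=2, Y=1, W=2) weight 8/495
  … 19 more
Group by W:
  weight(W=2) = 11/135
  weight(W=3) = 23/135
  weight(W=4) = 11/135
Total weight = 11/135 + 23/135 + 11/135 = 1/3
P(W=2 | obs) = 11/135 / 1/3 = 11/45
P(W=3 | obs) = 23/135 / 1/3 = 23/45
P(W=4 | obs) = 11/135 / 1/3 = 11/45

P(W = 4 | obs) = 11/45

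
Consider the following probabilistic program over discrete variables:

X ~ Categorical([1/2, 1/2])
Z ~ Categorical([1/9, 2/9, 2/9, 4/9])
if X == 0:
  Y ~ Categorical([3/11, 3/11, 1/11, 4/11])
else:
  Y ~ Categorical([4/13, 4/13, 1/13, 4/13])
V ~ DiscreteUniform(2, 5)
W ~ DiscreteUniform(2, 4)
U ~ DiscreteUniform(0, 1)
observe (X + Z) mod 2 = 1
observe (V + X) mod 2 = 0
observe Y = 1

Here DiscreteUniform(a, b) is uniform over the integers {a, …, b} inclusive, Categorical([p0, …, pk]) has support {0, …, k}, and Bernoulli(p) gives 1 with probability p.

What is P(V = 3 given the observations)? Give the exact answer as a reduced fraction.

Enumerate traces; 48 have nonzero weight after conditioning:
  (X=0, Z=1, Y=1, V=2, W=2, U=0) weight 1/792
  (X=0, Z=1, Y=1, V=2, W=2, U=1) weight 1/792
  (X=0, Z=1, Y=1, V=2, W=3, U=0) weight 1/792
  (X=0, Z=1, Y=1, V=2, W=3, U=1) weight 1/792
  (X=0, Z=1, Y=1, V=2, W=4, U=0) weight 1/792
  (X=0, Z=1, Y=1, V=2, W=4, U=1) weight 1/792
  (X=0, Z=1, Y=1, V=4, W=2, U=0) weight 1/792
  (X=0, Z=1, Y=1, V=4, W=2, U=1) weight 1/792
  (X=1, Z=0, Y=1, V=3, W=2, U=0) weight 1/1404
  (X=1, Z=0, Y=1, V=5, W=2, U=0) weight 1/1404
  … 38 more
Group by V:
  weight(V=2) = 1/44
  weight(V=3) = 1/78
  weight(V=4) = 1/44
  weight(V=5) = 1/78
Total weight = 1/44 + 1/78 + 1/44 + 1/78 = 61/858
P(V=2 | obs) = 1/44 / 61/858 = 39/122
P(V=3 | obs) = 1/78 / 61/858 = 11/61
P(V=4 | obs) = 1/44 / 61/858 = 39/122
P(V=5 | obs) = 1/78 / 61/858 = 11/61

P(V = 3 | obs) = 11/61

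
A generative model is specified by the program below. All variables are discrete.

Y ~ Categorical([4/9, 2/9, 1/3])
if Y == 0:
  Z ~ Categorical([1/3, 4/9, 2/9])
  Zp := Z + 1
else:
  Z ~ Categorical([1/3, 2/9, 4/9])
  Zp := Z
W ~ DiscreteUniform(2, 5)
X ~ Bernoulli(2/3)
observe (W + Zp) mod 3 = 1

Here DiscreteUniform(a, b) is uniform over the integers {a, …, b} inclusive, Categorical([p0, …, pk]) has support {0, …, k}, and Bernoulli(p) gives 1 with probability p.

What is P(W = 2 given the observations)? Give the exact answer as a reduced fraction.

P(W = 2 | obs) = 4/13

Enumerate traces; 24 have nonzero weight after conditioning:
  (Y=0, Z=0, W=3, X=0) weight 1/81
  (Y=0, Z=0, W=3, X=1) weight 2/81
  (Y=0, Z=1, W=2, X=0) weight 4/243
  (Y=0, Z=1, W=2, X=1) weight 8/243
  (Y=0, Z=1, W=5, X=0) weight 4/243
  (Y=0, Z=1, W=5, X=1) weight 8/243
  (Y=0, Z=2, W=4, X=0) weight 2/243
  (Y=0, Z=2, W=4, X=1) weight 4/243
  … 16 more
Group by W:
  weight(W=2) = 1/9
  weight(W=3) = 11/162
  weight(W=4) = 23/324
  weight(W=5) = 1/9
Total weight = 1/9 + 11/162 + 23/324 + 1/9 = 13/36
P(W=2 | obs) = 1/9 / 13/36 = 4/13
P(W=3 | obs) = 11/162 / 13/36 = 22/117
P(W=4 | obs) = 23/324 / 13/36 = 23/117
P(W=5 | obs) = 1/9 / 13/36 = 4/13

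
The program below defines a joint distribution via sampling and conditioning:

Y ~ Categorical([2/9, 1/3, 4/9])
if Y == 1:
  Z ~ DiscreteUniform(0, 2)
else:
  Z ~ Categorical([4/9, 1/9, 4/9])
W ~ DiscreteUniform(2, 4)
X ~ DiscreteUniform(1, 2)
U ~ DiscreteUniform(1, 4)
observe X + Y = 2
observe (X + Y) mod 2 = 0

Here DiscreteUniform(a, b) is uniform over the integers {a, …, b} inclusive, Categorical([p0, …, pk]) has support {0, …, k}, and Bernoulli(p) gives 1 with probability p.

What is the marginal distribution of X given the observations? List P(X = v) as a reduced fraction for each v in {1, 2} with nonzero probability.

Enumerate traces; 72 have nonzero weight after conditioning:
  (Y=0, Z=0, W=2, X=2, U=1) weight 1/243
  (Y=0, Z=0, W=2, X=2, U=2) weight 1/243
  (Y=0, Z=0, W=2, X=2, U=3) weight 1/243
  (Y=0, Z=0, W=2, X=2, U=4) weight 1/243
  (Y=0, Z=0, W=3, X=2, U=1) weight 1/243
  (Y=0, Z=0, W=3, X=2, U=2) weight 1/243
  (Y=0, Z=0, W=3, X=2, U=3) weight 1/243
  (Y=0, Z=0, W=3, X=2, U=4) weight 1/243
  (Y=1, Z=0, W=2, X=1, U=1) weight 1/216
  … 63 more
Group by X:
  weight(X=1) = 1/6
  weight(X=2) = 1/9
Total weight = 1/6 + 1/9 = 5/18
P(X=1 | obs) = 1/6 / 5/18 = 3/5
P(X=2 | obs) = 1/9 / 5/18 = 2/5

P(X=1) = 3/5, P(X=2) = 2/5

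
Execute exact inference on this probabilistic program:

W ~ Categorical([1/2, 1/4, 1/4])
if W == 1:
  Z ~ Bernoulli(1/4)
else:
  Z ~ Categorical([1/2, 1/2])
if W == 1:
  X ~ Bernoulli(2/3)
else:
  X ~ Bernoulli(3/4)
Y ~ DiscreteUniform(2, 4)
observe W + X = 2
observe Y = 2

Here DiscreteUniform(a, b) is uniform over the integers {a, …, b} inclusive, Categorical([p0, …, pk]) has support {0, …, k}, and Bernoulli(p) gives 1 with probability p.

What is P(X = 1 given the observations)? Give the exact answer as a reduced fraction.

P(X = 1 | obs) = 8/11

Enumerate traces; 4 have nonzero weight after conditioning:
  (W=1, Z=0, X=1, Y=2) weight 1/24
  (W=1, Z=1, X=1, Y=2) weight 1/72
  (W=2, Z=0, X=0, Y=2) weight 1/96
  (W=2, Z=1, X=0, Y=2) weight 1/96
Group by X:
  weight(X=0) = 1/48
  weight(X=1) = 1/18
Total weight = 1/48 + 1/18 = 11/144
P(X=0 | obs) = 1/48 / 11/144 = 3/11
P(X=1 | obs) = 1/18 / 11/144 = 8/11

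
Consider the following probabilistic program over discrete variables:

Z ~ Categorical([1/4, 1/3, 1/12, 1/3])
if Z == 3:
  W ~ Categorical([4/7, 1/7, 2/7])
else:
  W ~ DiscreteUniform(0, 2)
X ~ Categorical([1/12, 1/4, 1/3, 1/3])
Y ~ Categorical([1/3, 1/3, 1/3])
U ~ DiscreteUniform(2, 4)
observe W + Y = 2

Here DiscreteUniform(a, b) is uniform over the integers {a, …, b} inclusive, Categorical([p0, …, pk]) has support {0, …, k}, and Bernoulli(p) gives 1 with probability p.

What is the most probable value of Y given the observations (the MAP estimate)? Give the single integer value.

argmax_v P(Y = v | obs) = 2

Enumerate traces; 144 have nonzero weight after conditioning:
  (Z=0, W=0, X=0, Y=2, U=2) weight 1/1296
  (Z=0, W=0, X=0, Y=2, U=3) weight 1/1296
  (Z=0, W=0, X=0, Y=2, U=4) weight 1/1296
  (Z=0, W=0, X=1, Y=2, U=2) weight 1/432
  (Z=0, W=0, X=1, Y=2, U=3) weight 1/432
  (Z=0, W=0, X=1, Y=2, U=4) weight 1/432
  (Z=0, W=0, X=2, Y=2, U=2) weight 1/324
  (Z=0, W=0, X=2, Y=2, U=3) weight 1/324
  (Z=0, W=1, X=0, Y=1, U=2) weight 1/1296
  (Z=0, W=2, X=0, Y=0, U=2) weight 1/1296
  … 134 more
Group by Y:
  weight(Y=0) = 20/189
  weight(Y=1) = 17/189
  weight(Y=2) = 26/189
Total weight = 20/189 + 17/189 + 26/189 = 1/3
P(Y=0 | obs) = 20/189 / 1/3 = 20/63
P(Y=1 | obs) = 17/189 / 1/3 = 17/63
P(Y=2 | obs) = 26/189 / 1/3 = 26/63
argmax = 2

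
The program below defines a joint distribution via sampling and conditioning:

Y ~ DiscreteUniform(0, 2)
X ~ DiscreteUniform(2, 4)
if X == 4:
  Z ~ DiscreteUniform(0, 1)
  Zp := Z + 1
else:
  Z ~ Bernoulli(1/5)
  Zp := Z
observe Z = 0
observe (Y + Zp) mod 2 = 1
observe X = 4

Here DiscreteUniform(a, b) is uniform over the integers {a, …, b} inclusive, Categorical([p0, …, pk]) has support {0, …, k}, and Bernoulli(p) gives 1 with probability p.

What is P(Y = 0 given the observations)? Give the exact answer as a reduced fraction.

Enumerate traces; 2 have nonzero weight after conditioning:
  (Y=0, X=4, Z=0) weight 1/18
  (Y=2, X=4, Z=0) weight 1/18
Group by Y:
  weight(Y=0) = 1/18
  weight(Y=2) = 1/18
Total weight = 1/18 + 1/18 = 1/9
P(Y=0 | obs) = 1/18 / 1/9 = 1/2
P(Y=2 | obs) = 1/18 / 1/9 = 1/2

P(Y = 0 | obs) = 1/2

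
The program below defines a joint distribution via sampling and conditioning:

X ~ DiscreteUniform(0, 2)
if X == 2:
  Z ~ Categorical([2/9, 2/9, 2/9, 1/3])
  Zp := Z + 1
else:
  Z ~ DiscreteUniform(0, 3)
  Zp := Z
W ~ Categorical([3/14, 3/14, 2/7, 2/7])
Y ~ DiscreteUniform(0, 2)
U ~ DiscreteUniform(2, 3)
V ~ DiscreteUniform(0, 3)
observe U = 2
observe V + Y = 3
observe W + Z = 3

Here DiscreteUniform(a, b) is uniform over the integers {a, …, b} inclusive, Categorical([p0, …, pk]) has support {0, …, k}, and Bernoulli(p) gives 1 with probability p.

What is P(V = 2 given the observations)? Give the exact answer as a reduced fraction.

P(V = 2 | obs) = 1/3

Enumerate traces; 36 have nonzero weight after conditioning:
  (X=0, Z=0, W=3, Y=0, U=2, V=3) weight 1/1008
  (X=0, Z=0, W=3, Y=1, U=2, V=2) weight 1/1008
  (X=0, Z=0, W=3, Y=2, U=2, V=1) weight 1/1008
  (X=0, Z=1, W=2, Y=0, U=2, V=3) weight 1/1008
  (X=0, Z=1, W=2, Y=1, U=2, V=2) weight 1/1008
  (X=0, Z=1, W=2, Y=2, U=2, V=1) weight 1/1008
  (X=0, Z=2, W=1, Y=0, U=2, V=3) weight 1/1344
  (X=0, Z=2, W=1, Y=1, U=2, V=2) weight 1/1344
  … 28 more
Group by V:
  weight(V=1) = 47/4536
  weight(V=2) = 47/4536
  weight(V=3) = 47/4536
Total weight = 47/4536 + 47/4536 + 47/4536 = 47/1512
P(V=1 | obs) = 47/4536 / 47/1512 = 1/3
P(V=2 | obs) = 47/4536 / 47/1512 = 1/3
P(V=3 | obs) = 47/4536 / 47/1512 = 1/3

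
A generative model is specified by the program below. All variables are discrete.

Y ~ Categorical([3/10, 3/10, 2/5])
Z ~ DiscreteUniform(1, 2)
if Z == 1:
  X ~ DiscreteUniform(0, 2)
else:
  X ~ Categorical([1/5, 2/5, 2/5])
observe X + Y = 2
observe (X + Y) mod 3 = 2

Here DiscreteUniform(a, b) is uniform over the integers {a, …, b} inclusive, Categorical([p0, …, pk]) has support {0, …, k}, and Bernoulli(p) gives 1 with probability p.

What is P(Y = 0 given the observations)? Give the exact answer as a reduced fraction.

Enumerate traces; 6 have nonzero weight after conditioning:
  (Y=0, Z=1, X=2) weight 1/20
  (Y=0, Z=2, X=2) weight 3/50
  (Y=1, Z=1, X=1) weight 1/20
  (Y=1, Z=2, X=1) weight 3/50
  (Y=2, Z=1, X=0) weight 1/15
  (Y=2, Z=2, X=0) weight 1/25
Group by Y:
  weight(Y=0) = 11/100
  weight(Y=1) = 11/100
  weight(Y=2) = 8/75
Total weight = 11/100 + 11/100 + 8/75 = 49/150
P(Y=0 | obs) = 11/100 / 49/150 = 33/98
P(Y=1 | obs) = 11/100 / 49/150 = 33/98
P(Y=2 | obs) = 8/75 / 49/150 = 16/49

P(Y = 0 | obs) = 33/98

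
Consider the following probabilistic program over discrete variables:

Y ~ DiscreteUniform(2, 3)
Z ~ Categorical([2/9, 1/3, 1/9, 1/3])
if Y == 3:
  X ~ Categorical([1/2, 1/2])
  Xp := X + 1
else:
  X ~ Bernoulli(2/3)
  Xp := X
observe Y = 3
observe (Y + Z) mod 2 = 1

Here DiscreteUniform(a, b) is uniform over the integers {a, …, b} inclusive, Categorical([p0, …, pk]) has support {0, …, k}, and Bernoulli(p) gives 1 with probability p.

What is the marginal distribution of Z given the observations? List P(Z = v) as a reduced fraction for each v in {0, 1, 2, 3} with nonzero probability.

P(Z=0) = 2/3, P(Z=2) = 1/3

Enumerate traces; 4 have nonzero weight after conditioning:
  (Y=3, Z=0, X=0) weight 1/18
  (Y=3, Z=0, X=1) weight 1/18
  (Y=3, Z=2, X=0) weight 1/36
  (Y=3, Z=2, X=1) weight 1/36
Group by Z:
  weight(Z=0) = 1/9
  weight(Z=2) = 1/18
Total weight = 1/9 + 1/18 = 1/6
P(Z=0 | obs) = 1/9 / 1/6 = 2/3
P(Z=2 | obs) = 1/18 / 1/6 = 1/3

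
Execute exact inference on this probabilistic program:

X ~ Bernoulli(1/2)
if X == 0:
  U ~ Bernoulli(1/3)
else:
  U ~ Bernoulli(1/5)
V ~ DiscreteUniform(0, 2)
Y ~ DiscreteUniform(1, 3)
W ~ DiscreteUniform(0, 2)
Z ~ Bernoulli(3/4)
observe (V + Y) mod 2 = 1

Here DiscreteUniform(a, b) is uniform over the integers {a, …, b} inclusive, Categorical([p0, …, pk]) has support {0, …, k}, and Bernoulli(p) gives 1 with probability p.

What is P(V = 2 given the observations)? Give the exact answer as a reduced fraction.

Enumerate traces; 120 have nonzero weight after conditioning:
  (X=0, U=0, V=0, Y=1, W=0, Z=0) weight 1/324
  (X=0, U=0, V=0, Y=1, W=0, Z=1) weight 1/108
  (X=0, U=0, V=0, Y=1, W=1, Z=0) weight 1/324
  (X=0, U=0, V=0, Y=1, W=1, Z=1) weight 1/108
  (X=0, U=0, V=0, Y=1, W=2, Z=0) weight 1/324
  (X=0, U=0, V=0, Y=1, W=2, Z=1) weight 1/108
  (X=0, U=0, V=0, Y=3, W=0, Z=0) weight 1/324
  (X=0, U=0, V=0, Y=3, W=0, Z=1) weight 1/108
  (X=0, U=0, V=1, Y=2, W=0, Z=0) weight 1/324
  (X=0, U=0, V=2, Y=1, W=0, Z=0) weight 1/324
  … 110 more
Group by V:
  weight(V=0) = 2/9
  weight(V=1) = 1/9
  weight(V=2) = 2/9
Total weight = 2/9 + 1/9 + 2/9 = 5/9
P(V=0 | obs) = 2/9 / 5/9 = 2/5
P(V=1 | obs) = 1/9 / 5/9 = 1/5
P(V=2 | obs) = 2/9 / 5/9 = 2/5

P(V = 2 | obs) = 2/5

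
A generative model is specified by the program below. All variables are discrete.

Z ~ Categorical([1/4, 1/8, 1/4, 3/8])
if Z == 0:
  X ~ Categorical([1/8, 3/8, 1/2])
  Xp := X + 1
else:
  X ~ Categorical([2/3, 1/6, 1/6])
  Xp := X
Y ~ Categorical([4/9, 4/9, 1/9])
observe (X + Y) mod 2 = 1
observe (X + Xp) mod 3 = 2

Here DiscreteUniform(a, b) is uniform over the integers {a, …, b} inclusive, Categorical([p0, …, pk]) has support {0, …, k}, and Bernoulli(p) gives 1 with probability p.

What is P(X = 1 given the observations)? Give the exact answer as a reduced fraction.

Enumerate traces; 7 have nonzero weight after conditioning:
  (Z=0, X=2, Y=1) weight 1/18
  (Z=1, X=1, Y=0) weight 1/108
  (Z=1, X=1, Y=2) weight 1/432
  (Z=2, X=1, Y=0) weight 1/54
  (Z=2, X=1, Y=2) weight 1/216
  (Z=3, X=1, Y=0) weight 1/36
  (Z=3, X=1, Y=2) weight 1/144
Group by X:
  weight(X=1) = 5/72
  weight(X=2) = 1/18
Total weight = 5/72 + 1/18 = 1/8
P(X=1 | obs) = 5/72 / 1/8 = 5/9
P(X=2 | obs) = 1/18 / 1/8 = 4/9

P(X = 1 | obs) = 5/9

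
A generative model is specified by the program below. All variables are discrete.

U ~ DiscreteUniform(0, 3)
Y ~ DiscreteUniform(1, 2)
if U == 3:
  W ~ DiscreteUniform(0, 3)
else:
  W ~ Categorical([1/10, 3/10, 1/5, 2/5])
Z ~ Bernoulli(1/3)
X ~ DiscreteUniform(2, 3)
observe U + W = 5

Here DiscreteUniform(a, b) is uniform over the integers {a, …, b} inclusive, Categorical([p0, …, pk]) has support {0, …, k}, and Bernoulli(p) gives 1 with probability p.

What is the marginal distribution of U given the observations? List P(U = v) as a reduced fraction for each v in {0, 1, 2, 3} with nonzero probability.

Enumerate traces; 16 have nonzero weight after conditioning:
  (U=2, Y=1, W=3, Z=0, X=2) weight 1/60
  (U=2, Y=1, W=3, Z=0, X=3) weight 1/60
  (U=2, Y=1, W=3, Z=1, X=2) weight 1/120
  (U=2, Y=1, W=3, Z=1, X=3) weight 1/120
  (U=2, Y=2, W=3, Z=0, X=2) weight 1/60
  (U=2, Y=2, W=3, Z=0, X=3) weight 1/60
  (U=2, Y=2, W=3, Z=1, X=2) weight 1/120
  (U=2, Y=2, W=3, Z=1, X=3) weight 1/120
  (U=3, Y=1, W=2, Z=0, X=2) weight 1/96
  … 7 more
Group by U:
  weight(U=2) = 1/10
  weight(U=3) = 1/16
Total weight = 1/10 + 1/16 = 13/80
P(U=2 | obs) = 1/10 / 13/80 = 8/13
P(U=3 | obs) = 1/16 / 13/80 = 5/13

P(U=2) = 8/13, P(U=3) = 5/13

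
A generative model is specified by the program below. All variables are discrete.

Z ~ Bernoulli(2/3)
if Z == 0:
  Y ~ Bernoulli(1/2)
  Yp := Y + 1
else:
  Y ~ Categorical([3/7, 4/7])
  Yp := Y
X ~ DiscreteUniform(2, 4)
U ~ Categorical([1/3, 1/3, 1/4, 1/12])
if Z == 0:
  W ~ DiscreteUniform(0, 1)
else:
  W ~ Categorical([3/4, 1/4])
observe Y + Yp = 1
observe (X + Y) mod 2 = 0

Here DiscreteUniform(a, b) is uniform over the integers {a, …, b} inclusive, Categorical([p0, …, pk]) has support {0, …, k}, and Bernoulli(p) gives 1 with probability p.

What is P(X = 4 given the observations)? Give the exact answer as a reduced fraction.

Enumerate traces; 16 have nonzero weight after conditioning:
  (Z=0, Y=0, X=2, U=0, W=0) weight 1/108
  (Z=0, Y=0, X=2, U=0, W=1) weight 1/108
  (Z=0, Y=0, X=2, U=1, W=0) weight 1/108
  (Z=0, Y=0, X=2, U=1, W=1) weight 1/108
  (Z=0, Y=0, X=2, U=2, W=0) weight 1/144
  (Z=0, Y=0, X=2, U=2, W=1) weight 1/144
  (Z=0, Y=0, X=2, U=3, W=0) weight 1/432
  (Z=0, Y=0, X=2, U=3, W=1) weight 1/432
  (Z=0, Y=0, X=4, U=0, W=0) weight 1/108
  … 7 more
Group by X:
  weight(X=2) = 1/18
  weight(X=4) = 1/18
Total weight = 1/18 + 1/18 = 1/9
P(X=2 | obs) = 1/18 / 1/9 = 1/2
P(X=4 | obs) = 1/18 / 1/9 = 1/2

P(X = 4 | obs) = 1/2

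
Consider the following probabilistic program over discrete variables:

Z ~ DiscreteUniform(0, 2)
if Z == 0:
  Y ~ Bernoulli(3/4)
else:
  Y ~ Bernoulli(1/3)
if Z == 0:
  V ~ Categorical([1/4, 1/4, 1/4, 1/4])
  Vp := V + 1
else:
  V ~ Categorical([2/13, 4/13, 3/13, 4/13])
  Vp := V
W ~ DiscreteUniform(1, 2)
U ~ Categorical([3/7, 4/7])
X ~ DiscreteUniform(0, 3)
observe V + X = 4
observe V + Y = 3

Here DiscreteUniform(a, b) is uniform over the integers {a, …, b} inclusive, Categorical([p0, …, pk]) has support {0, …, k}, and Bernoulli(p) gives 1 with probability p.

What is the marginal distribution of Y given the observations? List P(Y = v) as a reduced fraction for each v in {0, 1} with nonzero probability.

Enumerate traces; 24 have nonzero weight after conditioning:
  (Z=0, Y=0, V=3, W=1, U=0, X=1) weight 1/896
  (Z=0, Y=0, V=3, W=1, U=1, X=1) weight 1/672
  (Z=0, Y=0, V=3, W=2, U=0, X=1) weight 1/896
  (Z=0, Y=0, V=3, W=2, U=1, X=1) weight 1/672
  (Z=0, Y=1, V=2, W=1, U=0, X=2) weight 3/896
  (Z=0, Y=1, V=2, W=1, U=1, X=2) weight 1/224
  (Z=0, Y=1, V=2, W=2, U=0, X=2) weight 3/896
  (Z=0, Y=1, V=2, W=2, U=1, X=2) weight 1/224
  … 16 more
Group by Y:
  weight(Y=0) = 295/7488
  weight(Y=1) = 71/2496
Total weight = 295/7488 + 71/2496 = 127/1872
P(Y=0 | obs) = 295/7488 / 127/1872 = 295/508
P(Y=1 | obs) = 71/2496 / 127/1872 = 213/508

P(Y=0) = 295/508, P(Y=1) = 213/508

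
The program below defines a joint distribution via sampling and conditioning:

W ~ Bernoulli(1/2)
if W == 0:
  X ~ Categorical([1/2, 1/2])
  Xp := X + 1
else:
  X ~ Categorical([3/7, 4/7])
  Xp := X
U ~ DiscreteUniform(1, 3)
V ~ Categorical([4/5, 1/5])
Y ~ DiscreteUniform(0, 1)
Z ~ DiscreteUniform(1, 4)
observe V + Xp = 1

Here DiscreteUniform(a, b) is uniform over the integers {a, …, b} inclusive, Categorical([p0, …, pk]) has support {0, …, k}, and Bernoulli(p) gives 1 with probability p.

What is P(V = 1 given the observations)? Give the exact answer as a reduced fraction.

Enumerate traces; 72 have nonzero weight after conditioning:
  (W=0, X=0, U=1, V=0, Y=0, Z=1) weight 1/120
  (W=0, X=0, U=1, V=0, Y=0, Z=2) weight 1/120
  (W=0, X=0, U=1, V=0, Y=0, Z=3) weight 1/120
  (W=0, X=0, U=1, V=0, Y=0, Z=4) weight 1/120
  (W=0, X=0, U=1, V=0, Y=1, Z=1) weight 1/120
  (W=0, X=0, U=1, V=0, Y=1, Z=2) weight 1/120
  (W=0, X=0, U=1, V=0, Y=1, Z=3) weight 1/120
  (W=0, X=0, U=1, V=0, Y=1, Z=4) weight 1/120
  (W=1, X=0, U=1, V=1, Y=0, Z=1) weight 1/560
  … 63 more
Group by V:
  weight(V=0) = 3/7
  weight(V=1) = 3/70
Total weight = 3/7 + 3/70 = 33/70
P(V=0 | obs) = 3/7 / 33/70 = 10/11
P(V=1 | obs) = 3/70 / 33/70 = 1/11

P(V = 1 | obs) = 1/11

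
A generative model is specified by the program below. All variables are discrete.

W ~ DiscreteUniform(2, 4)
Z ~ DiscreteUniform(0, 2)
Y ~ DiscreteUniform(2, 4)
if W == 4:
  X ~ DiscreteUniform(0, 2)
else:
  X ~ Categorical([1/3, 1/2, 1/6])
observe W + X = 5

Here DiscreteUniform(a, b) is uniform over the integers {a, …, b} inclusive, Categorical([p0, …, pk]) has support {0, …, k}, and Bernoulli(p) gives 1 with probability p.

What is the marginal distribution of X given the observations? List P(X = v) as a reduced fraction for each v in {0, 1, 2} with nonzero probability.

Enumerate traces; 18 have nonzero weight after conditioning:
  (W=3, Z=0, Y=2, X=2) weight 1/162
  (W=3, Z=0, Y=3, X=2) weight 1/162
  (W=3, Z=0, Y=4, X=2) weight 1/162
  (W=3, Z=1, Y=2, X=2) weight 1/162
  (W=3, Z=1, Y=3, X=2) weight 1/162
  (W=3, Z=1, Y=4, X=2) weight 1/162
  (W=3, Z=2, Y=2, X=2) weight 1/162
  (W=3, Z=2, Y=3, X=2) weight 1/162
  (W=4, Z=0, Y=2, X=1) weight 1/81
  … 9 more
Group by X:
  weight(X=1) = 1/9
  weight(X=2) = 1/18
Total weight = 1/9 + 1/18 = 1/6
P(X=1 | obs) = 1/9 / 1/6 = 2/3
P(X=2 | obs) = 1/18 / 1/6 = 1/3

P(X=1) = 2/3, P(X=2) = 1/3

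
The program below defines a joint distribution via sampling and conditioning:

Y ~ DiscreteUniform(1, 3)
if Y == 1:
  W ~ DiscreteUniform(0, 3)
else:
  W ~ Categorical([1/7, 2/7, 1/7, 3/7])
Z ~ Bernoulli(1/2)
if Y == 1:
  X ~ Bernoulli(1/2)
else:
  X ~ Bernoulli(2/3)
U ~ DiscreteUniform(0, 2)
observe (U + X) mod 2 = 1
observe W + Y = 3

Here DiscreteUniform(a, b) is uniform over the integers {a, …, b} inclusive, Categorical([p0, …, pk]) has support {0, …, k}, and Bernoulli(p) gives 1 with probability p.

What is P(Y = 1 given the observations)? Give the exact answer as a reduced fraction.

Enumerate traces; 18 have nonzero weight after conditioning:
  (Y=1, W=2, Z=0, X=0, U=1) weight 1/144
  (Y=1, W=2, Z=0, X=1, U=0) weight 1/144
  (Y=1, W=2, Z=0, X=1, U=2) weight 1/144
  (Y=1, W=2, Z=1, X=0, U=1) weight 1/144
  (Y=1, W=2, Z=1, X=1, U=0) weight 1/144
  (Y=1, W=2, Z=1, X=1, U=2) weight 1/144
  (Y=2, W=1, Z=0, X=0, U=1) weight 1/189
  (Y=2, W=1, Z=0, X=1, U=0) weight 2/189
  (Y=3, W=0, Z=0, X=0, U=1) weight 1/378
  … 9 more
Group by Y:
  weight(Y=1) = 1/24
  weight(Y=2) = 10/189
  weight(Y=3) = 5/189
Total weight = 1/24 + 10/189 + 5/189 = 61/504
P(Y=1 | obs) = 1/24 / 61/504 = 21/61
P(Y=2 | obs) = 10/189 / 61/504 = 80/183
P(Y=3 | obs) = 5/189 / 61/504 = 40/183

P(Y = 1 | obs) = 21/61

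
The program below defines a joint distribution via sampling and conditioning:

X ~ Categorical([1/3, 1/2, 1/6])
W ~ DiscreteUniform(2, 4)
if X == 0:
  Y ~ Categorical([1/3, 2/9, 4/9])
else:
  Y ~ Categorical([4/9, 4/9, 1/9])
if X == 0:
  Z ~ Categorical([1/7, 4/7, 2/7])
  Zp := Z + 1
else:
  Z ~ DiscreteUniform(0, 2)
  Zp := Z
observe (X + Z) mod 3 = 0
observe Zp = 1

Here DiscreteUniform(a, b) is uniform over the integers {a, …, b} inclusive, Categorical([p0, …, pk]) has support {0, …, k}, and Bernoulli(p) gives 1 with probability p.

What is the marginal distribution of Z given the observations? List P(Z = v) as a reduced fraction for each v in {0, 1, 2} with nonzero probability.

Enumerate traces; 18 have nonzero weight after conditioning:
  (X=0, W=2, Y=0, Z=0) weight 1/189
  (X=0, W=2, Y=1, Z=0) weight 2/567
  (X=0, W=2, Y=2, Z=0) weight 4/567
  (X=0, W=3, Y=0, Z=0) weight 1/189
  (X=0, W=3, Y=1, Z=0) weight 2/567
  (X=0, W=3, Y=2, Z=0) weight 4/567
  (X=0, W=4, Y=0, Z=0) weight 1/189
  (X=0, W=4, Y=1, Z=0) weight 2/567
  (X=2, W=2, Y=0, Z=1) weight 2/243
  … 9 more
Group by Z:
  weight(Z=0) = 1/21
  weight(Z=1) = 1/18
Total weight = 1/21 + 1/18 = 13/126
P(Z=0 | obs) = 1/21 / 13/126 = 6/13
P(Z=1 | obs) = 1/18 / 13/126 = 7/13

P(Z=0) = 6/13, P(Z=1) = 7/13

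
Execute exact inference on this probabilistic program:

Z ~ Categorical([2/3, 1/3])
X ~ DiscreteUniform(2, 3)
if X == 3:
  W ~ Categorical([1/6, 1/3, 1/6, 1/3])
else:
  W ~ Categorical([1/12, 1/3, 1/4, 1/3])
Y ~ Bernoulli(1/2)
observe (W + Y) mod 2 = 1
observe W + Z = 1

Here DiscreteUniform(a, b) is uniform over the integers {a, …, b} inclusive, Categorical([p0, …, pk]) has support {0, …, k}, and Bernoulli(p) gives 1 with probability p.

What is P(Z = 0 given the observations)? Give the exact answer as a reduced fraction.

P(Z = 0 | obs) = 16/19

Enumerate traces; 4 have nonzero weight after conditioning:
  (Z=0, X=2, W=1, Y=0) weight 1/18
  (Z=0, X=3, W=1, Y=0) weight 1/18
  (Z=1, X=2, W=0, Y=1) weight 1/144
  (Z=1, X=3, W=0, Y=1) weight 1/72
Group by Z:
  weight(Z=0) = 1/9
  weight(Z=1) = 1/48
Total weight = 1/9 + 1/48 = 19/144
P(Z=0 | obs) = 1/9 / 19/144 = 16/19
P(Z=1 | obs) = 1/48 / 19/144 = 3/19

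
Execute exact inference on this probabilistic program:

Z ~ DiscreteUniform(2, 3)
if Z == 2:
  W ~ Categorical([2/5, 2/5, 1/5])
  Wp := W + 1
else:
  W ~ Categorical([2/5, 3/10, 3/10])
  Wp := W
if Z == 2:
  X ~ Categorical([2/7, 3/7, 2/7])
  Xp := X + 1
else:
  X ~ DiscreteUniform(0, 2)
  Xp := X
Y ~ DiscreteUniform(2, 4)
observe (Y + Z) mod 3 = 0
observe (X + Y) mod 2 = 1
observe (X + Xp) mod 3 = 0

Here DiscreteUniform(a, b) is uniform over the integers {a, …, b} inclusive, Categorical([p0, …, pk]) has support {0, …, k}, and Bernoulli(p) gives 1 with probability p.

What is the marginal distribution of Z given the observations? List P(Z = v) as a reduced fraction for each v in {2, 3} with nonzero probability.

P(Z=2) = 9/16, P(Z=3) = 7/16

Enumerate traces; 6 have nonzero weight after conditioning:
  (Z=2, W=0, X=1, Y=4) weight 1/35
  (Z=2, W=1, X=1, Y=4) weight 1/35
  (Z=2, W=2, X=1, Y=4) weight 1/70
  (Z=3, W=0, X=0, Y=3) weight 1/45
  (Z=3, W=1, X=0, Y=3) weight 1/60
  (Z=3, W=2, X=0, Y=3) weight 1/60
Group by Z:
  weight(Z=2) = 1/14
  weight(Z=3) = 1/18
Total weight = 1/14 + 1/18 = 8/63
P(Z=2 | obs) = 1/14 / 8/63 = 9/16
P(Z=3 | obs) = 1/18 / 8/63 = 7/16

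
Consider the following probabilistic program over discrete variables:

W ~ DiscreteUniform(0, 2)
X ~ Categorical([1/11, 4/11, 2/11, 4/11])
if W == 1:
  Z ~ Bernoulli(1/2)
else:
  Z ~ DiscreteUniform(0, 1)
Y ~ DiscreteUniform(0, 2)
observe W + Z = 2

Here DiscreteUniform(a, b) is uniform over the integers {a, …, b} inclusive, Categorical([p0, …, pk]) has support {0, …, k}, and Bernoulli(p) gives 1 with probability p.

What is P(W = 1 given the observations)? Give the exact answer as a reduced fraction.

Enumerate traces; 24 have nonzero weight after conditioning:
  (W=1, X=0, Z=1, Y=0) weight 1/198
  (W=1, X=0, Z=1, Y=1) weight 1/198
  (W=1, X=0, Z=1, Y=2) weight 1/198
  (W=1, X=1, Z=1, Y=0) weight 2/99
  (W=1, X=1, Z=1, Y=1) weight 2/99
  (W=1, X=1, Z=1, Y=2) weight 2/99
  (W=1, X=2, Z=1, Y=0) weight 1/99
  (W=1, X=2, Z=1, Y=1) weight 1/99
  (W=2, X=0, Z=0, Y=0) weight 1/198
  … 15 more
Group by W:
  weight(W=1) = 1/6
  weight(W=2) = 1/6
Total weight = 1/6 + 1/6 = 1/3
P(W=1 | obs) = 1/6 / 1/3 = 1/2
P(W=2 | obs) = 1/6 / 1/3 = 1/2

P(W = 1 | obs) = 1/2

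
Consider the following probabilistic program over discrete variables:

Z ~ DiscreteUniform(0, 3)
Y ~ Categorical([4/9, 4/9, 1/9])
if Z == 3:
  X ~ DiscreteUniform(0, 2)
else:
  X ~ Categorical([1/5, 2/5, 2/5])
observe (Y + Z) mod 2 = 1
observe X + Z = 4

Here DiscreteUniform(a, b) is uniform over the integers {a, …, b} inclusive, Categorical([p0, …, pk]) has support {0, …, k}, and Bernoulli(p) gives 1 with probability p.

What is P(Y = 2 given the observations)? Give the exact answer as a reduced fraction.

P(Y = 2 | obs) = 5/49

Enumerate traces; 3 have nonzero weight after conditioning:
  (Z=2, Y=1, X=2) weight 2/45
  (Z=3, Y=0, X=1) weight 1/27
  (Z=3, Y=2, X=1) weight 1/108
Group by Y:
  weight(Y=0) = 1/27
  weight(Y=1) = 2/45
  weight(Y=2) = 1/108
Total weight = 1/27 + 2/45 + 1/108 = 49/540
P(Y=0 | obs) = 1/27 / 49/540 = 20/49
P(Y=1 | obs) = 2/45 / 49/540 = 24/49
P(Y=2 | obs) = 1/108 / 49/540 = 5/49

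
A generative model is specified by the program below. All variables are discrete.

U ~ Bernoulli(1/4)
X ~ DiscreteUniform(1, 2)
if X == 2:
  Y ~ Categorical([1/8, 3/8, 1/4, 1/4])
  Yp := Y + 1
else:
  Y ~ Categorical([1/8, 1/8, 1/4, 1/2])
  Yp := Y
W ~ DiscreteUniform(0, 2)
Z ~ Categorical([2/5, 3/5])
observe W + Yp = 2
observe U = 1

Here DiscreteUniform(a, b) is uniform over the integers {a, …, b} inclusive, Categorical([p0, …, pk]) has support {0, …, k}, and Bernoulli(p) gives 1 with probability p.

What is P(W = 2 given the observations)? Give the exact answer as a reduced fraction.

P(W = 2 | obs) = 1/8

Enumerate traces; 10 have nonzero weight after conditioning:
  (U=1, X=1, Y=0, W=2, Z=0) weight 1/480
  (U=1, X=1, Y=0, W=2, Z=1) weight 1/320
  (U=1, X=1, Y=1, W=1, Z=0) weight 1/480
  (U=1, X=1, Y=1, W=1, Z=1) weight 1/320
  (U=1, X=1, Y=2, W=0, Z=0) weight 1/240
  (U=1, X=1, Y=2, W=0, Z=1) weight 1/160
  (U=1, X=2, Y=0, W=1, Z=0) weight 1/480
  (U=1, X=2, Y=0, W=1, Z=1) weight 1/320
  … 2 more
Group by W:
  weight(W=0) = 5/192
  weight(W=1) = 1/96
  weight(W=2) = 1/192
Total weight = 5/192 + 1/96 + 1/192 = 1/24
P(W=0 | obs) = 5/192 / 1/24 = 5/8
P(W=1 | obs) = 1/96 / 1/24 = 1/4
P(W=2 | obs) = 1/192 / 1/24 = 1/8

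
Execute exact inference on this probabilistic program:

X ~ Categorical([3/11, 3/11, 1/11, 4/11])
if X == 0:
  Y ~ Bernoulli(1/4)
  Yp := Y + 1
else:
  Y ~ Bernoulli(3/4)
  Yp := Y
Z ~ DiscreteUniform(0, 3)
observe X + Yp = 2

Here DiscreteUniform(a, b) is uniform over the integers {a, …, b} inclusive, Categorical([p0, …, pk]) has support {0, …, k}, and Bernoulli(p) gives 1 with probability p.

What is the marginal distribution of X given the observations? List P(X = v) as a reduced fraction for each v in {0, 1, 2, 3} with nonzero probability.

P(X=0) = 3/13, P(X=1) = 9/13, P(X=2) = 1/13

Enumerate traces; 12 have nonzero weight after conditioning:
  (X=0, Y=1, Z=0) weight 3/176
  (X=0, Y=1, Z=1) weight 3/176
  (X=0, Y=1, Z=2) weight 3/176
  (X=0, Y=1, Z=3) weight 3/176
  (X=1, Y=1, Z=0) weight 9/176
  (X=1, Y=1, Z=1) weight 9/176
  (X=1, Y=1, Z=2) weight 9/176
  (X=1, Y=1, Z=3) weight 9/176
  (X=2, Y=0, Z=0) weight 1/176
  … 3 more
Group by X:
  weight(X=0) = 3/44
  weight(X=1) = 9/44
  weight(X=2) = 1/44
Total weight = 3/44 + 9/44 + 1/44 = 13/44
P(X=0 | obs) = 3/44 / 13/44 = 3/13
P(X=1 | obs) = 9/44 / 13/44 = 9/13
P(X=2 | obs) = 1/44 / 13/44 = 1/13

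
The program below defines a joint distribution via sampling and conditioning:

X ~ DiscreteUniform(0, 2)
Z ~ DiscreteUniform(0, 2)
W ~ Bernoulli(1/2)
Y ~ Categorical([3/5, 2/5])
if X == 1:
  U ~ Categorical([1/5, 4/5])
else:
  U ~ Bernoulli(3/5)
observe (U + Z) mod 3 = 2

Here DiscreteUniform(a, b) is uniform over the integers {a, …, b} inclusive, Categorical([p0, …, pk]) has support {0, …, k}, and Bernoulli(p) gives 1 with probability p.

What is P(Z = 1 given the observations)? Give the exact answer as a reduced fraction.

P(Z = 1 | obs) = 2/3

Enumerate traces; 24 have nonzero weight after conditioning:
  (X=0, Z=1, W=0, Y=0, U=1) weight 1/50
  (X=0, Z=1, W=0, Y=1, U=1) weight 1/75
  (X=0, Z=1, W=1, Y=0, U=1) weight 1/50
  (X=0, Z=1, W=1, Y=1, U=1) weight 1/75
  (X=0, Z=2, W=0, Y=0, U=0) weight 1/75
  (X=0, Z=2, W=0, Y=1, U=0) weight 2/225
  (X=0, Z=2, W=1, Y=0, U=0) weight 1/75
  (X=0, Z=2, W=1, Y=1, U=0) weight 2/225
  … 16 more
Group by Z:
  weight(Z=1) = 2/9
  weight(Z=2) = 1/9
Total weight = 2/9 + 1/9 = 1/3
P(Z=1 | obs) = 2/9 / 1/3 = 2/3
P(Z=2 | obs) = 1/9 / 1/3 = 1/3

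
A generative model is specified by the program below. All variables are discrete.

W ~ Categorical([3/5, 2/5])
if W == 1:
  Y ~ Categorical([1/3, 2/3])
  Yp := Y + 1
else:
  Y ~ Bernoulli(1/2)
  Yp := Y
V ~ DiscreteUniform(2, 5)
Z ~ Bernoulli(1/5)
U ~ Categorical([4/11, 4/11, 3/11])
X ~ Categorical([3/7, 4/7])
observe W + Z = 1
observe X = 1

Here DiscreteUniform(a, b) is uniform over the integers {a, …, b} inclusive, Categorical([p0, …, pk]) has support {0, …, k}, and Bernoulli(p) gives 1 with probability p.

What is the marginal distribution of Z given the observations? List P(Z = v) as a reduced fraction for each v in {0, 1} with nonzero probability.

P(Z=0) = 8/11, P(Z=1) = 3/11

Enumerate traces; 48 have nonzero weight after conditioning:
  (W=0, Y=0, V=2, Z=1, U=0, X=1) weight 6/1925
  (W=0, Y=0, V=2, Z=1, U=1, X=1) weight 6/1925
  (W=0, Y=0, V=2, Z=1, U=2, X=1) weight 9/3850
  (W=0, Y=0, V=3, Z=1, U=0, X=1) weight 6/1925
  (W=0, Y=0, V=3, Z=1, U=1, X=1) weight 6/1925
  (W=0, Y=0, V=3, Z=1, U=2, X=1) weight 9/3850
  (W=0, Y=0, V=4, Z=1, U=0, X=1) weight 6/1925
  (W=0, Y=0, V=4, Z=1, U=1, X=1) weight 6/1925
  (W=1, Y=0, V=2, Z=0, U=0, X=1) weight 32/5775
  … 39 more
Group by Z:
  weight(Z=0) = 32/175
  weight(Z=1) = 12/175
Total weight = 32/175 + 12/175 = 44/175
P(Z=0 | obs) = 32/175 / 44/175 = 8/11
P(Z=1 | obs) = 12/175 / 44/175 = 3/11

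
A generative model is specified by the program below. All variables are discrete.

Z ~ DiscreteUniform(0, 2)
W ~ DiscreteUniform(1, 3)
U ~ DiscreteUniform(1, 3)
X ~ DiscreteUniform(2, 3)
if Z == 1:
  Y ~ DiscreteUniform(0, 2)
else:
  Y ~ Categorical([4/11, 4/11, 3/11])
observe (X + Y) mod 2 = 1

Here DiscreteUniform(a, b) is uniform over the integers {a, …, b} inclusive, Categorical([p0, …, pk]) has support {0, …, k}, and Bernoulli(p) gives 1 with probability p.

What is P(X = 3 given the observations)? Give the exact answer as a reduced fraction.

Enumerate traces; 81 have nonzero weight after conditioning:
  (Z=0, W=1, U=1, X=2, Y=1) weight 2/297
  (Z=0, W=1, U=1, X=3, Y=0) weight 2/297
  (Z=0, W=1, U=1, X=3, Y=2) weight 1/198
  (Z=0, W=1, U=2, X=2, Y=1) weight 2/297
  (Z=0, W=1, U=2, X=3, Y=0) weight 2/297
  (Z=0, W=1, U=2, X=3, Y=2) weight 1/198
  (Z=0, W=1, U=3, X=2, Y=1) weight 2/297
  (Z=0, W=1, U=3, X=3, Y=0) weight 2/297
  … 73 more
Group by X:
  weight(X=2) = 35/198
  weight(X=3) = 32/99
Total weight = 35/198 + 32/99 = 1/2
P(X=2 | obs) = 35/198 / 1/2 = 35/99
P(X=3 | obs) = 32/99 / 1/2 = 64/99

P(X = 3 | obs) = 64/99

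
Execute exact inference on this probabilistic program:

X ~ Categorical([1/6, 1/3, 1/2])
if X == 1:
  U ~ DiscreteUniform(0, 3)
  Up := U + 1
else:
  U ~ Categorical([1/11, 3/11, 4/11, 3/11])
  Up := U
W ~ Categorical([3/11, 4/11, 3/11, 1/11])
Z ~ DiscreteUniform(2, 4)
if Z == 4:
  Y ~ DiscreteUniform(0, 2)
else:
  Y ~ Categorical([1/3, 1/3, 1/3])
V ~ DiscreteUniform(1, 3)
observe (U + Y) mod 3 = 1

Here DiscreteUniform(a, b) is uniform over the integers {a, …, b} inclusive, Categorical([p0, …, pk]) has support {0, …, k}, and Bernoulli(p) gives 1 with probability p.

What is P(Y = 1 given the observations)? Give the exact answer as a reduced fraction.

P(Y = 1 | obs) = 9/22

Enumerate traces; 432 have nonzero weight after conditioning:
  (X=0, U=0, W=0, Z=2, Y=1, V=1) weight 1/6534
  (X=0, U=0, W=0, Z=2, Y=1, V=2) weight 1/6534
  (X=0, U=0, W=0, Z=2, Y=1, V=3) weight 1/6534
  (X=0, U=0, W=0, Z=3, Y=1, V=1) weight 1/6534
  (X=0, U=0, W=0, Z=3, Y=1, V=2) weight 1/6534
  (X=0, U=0, W=0, Z=3, Y=1, V=3) weight 1/6534
  (X=0, U=0, W=0, Z=4, Y=1, V=1) weight 1/6534
  (X=0, U=0, W=0, Z=4, Y=1, V=2) weight 1/6534
  (X=0, U=1, W=0, Z=2, Y=0, V=1) weight 1/2178
  (X=0, U=2, W=0, Z=2, Y=2, V=1) weight 2/3267
  … 422 more
Group by Y:
  weight(Y=0) = 35/396
  weight(Y=1) = 3/22
  weight(Y=2) = 43/396
Total weight = 35/396 + 3/22 + 43/396 = 1/3
P(Y=0 | obs) = 35/396 / 1/3 = 35/132
P(Y=1 | obs) = 3/22 / 1/3 = 9/22
P(Y=2 | obs) = 43/396 / 1/3 = 43/132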